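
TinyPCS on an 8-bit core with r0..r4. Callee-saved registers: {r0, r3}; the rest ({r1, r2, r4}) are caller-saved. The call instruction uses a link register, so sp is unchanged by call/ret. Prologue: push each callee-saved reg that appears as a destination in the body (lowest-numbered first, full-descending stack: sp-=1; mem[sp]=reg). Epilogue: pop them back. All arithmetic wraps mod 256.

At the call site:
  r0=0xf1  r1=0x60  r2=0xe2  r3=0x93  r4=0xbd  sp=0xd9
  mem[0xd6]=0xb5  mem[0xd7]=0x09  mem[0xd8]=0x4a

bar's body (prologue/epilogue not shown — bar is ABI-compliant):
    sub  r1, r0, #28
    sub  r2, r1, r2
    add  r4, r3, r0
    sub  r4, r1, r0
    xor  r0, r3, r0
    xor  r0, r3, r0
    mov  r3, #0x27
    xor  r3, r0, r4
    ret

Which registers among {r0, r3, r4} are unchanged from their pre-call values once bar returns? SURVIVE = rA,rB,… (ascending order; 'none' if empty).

SURVIVE = r0,r3

prologue: push r0 -> mem[0xd8]=0xf1, sp=0xd8
prologue: push r3 -> mem[0xd7]=0x93, sp=0xd7
body[0] sub  r1, r0, #28 -> r1=0xd5
body[1] sub  r2, r1, r2 -> r2=0xf3
body[2] add  r4, r3, r0 -> r4=0x84
body[3] sub  r4, r1, r0 -> r4=0xe4
body[4] xor  r0, r3, r0 -> r0=0x62
body[5] xor  r0, r3, r0 -> r0=0xf1
body[6] mov  r3, #0x27 -> r3=0x27
body[7] xor  r3, r0, r4 -> r3=0x15
epilogue: pop r3=0x93, sp=0xd8
epilogue: pop r0=0xf1, sp=0xd9
r0: callee-saved, written=True
r3: callee-saved, written=True
r4: caller-saved, written=True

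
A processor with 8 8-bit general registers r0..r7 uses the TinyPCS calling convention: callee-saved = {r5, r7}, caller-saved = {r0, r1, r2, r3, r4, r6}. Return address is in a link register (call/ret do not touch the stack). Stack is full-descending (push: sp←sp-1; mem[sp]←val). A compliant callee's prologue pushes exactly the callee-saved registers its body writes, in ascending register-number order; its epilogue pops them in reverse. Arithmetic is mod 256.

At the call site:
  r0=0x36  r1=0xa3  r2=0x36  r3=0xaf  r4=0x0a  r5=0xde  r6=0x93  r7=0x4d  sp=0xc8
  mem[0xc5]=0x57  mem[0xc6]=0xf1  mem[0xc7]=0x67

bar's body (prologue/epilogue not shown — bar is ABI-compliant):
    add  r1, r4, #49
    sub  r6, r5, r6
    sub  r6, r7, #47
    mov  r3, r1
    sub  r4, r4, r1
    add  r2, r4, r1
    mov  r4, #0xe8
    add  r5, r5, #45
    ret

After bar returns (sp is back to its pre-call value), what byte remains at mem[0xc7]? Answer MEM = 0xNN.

prologue: push r5 → mem[0xc7]=0xde, sp=0xc7
body[0] add  r1, r4, #49 → r1=0x3b
body[1] sub  r6, r5, r6 → r6=0x4b
body[2] sub  r6, r7, #47 → r6=0x1e
body[3] mov  r3, r1 → r3=0x3b
body[4] sub  r4, r4, r1 → r4=0xcf
body[5] add  r2, r4, r1 → r2=0x0a
body[6] mov  r4, #0xe8 → r4=0xe8
body[7] add  r5, r5, #45 → r5=0x0b
epilogue: pop r5=0xde, sp=0xc8
prologue pushed ['r5'] at ['0xc7']

MEM = 0xde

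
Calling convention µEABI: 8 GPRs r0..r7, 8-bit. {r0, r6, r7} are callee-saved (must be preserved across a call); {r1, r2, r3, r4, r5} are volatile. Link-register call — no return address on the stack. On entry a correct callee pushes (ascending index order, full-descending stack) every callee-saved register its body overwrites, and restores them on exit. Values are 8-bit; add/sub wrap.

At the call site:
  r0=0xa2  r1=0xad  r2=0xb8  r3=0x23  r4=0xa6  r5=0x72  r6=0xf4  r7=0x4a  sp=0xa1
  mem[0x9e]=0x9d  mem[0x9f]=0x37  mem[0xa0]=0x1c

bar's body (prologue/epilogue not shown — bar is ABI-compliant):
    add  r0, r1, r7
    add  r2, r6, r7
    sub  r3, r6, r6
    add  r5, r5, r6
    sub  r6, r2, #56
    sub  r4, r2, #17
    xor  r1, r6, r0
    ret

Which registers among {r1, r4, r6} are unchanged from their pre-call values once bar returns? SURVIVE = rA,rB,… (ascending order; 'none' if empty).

SURVIVE = r6

prologue: push r0 → mem[0xa0]=0xa2, sp=0xa0
prologue: push r6 → mem[0x9f]=0xf4, sp=0x9f
body[0] add  r0, r1, r7 → r0=0xf7
body[1] add  r2, r6, r7 → r2=0x3e
body[2] sub  r3, r6, r6 → r3=0x00
body[3] add  r5, r5, r6 → r5=0x66
body[4] sub  r6, r2, #56 → r6=0x06
body[5] sub  r4, r2, #17 → r4=0x2d
body[6] xor  r1, r6, r0 → r1=0xf1
epilogue: pop r6=0xf4, sp=0xa0
epilogue: pop r0=0xa2, sp=0xa1
r1: caller-saved, written=True
r4: caller-saved, written=True
r6: callee-saved, written=True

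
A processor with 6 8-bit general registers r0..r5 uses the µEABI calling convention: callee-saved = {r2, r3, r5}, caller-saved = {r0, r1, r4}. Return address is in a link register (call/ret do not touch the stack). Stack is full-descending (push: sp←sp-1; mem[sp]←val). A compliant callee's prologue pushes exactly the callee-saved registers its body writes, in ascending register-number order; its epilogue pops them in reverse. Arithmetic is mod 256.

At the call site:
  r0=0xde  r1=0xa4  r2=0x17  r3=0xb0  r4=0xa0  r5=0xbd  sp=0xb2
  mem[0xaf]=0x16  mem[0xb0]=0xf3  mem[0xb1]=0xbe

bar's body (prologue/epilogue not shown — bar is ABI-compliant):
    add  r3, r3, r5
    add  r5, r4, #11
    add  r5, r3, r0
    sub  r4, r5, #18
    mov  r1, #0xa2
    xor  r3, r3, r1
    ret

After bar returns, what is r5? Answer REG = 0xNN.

prologue: push r3 → mem[0xb1]=0xb0, sp=0xb1
prologue: push r5 → mem[0xb0]=0xbd, sp=0xb0
body[0] add  r3, r3, r5 → r3=0x6d
body[1] add  r5, r4, #11 → r5=0xab
body[2] add  r5, r3, r0 → r5=0x4b
body[3] sub  r4, r5, #18 → r4=0x39
body[4] mov  r1, #0xa2 → r1=0xa2
body[5] xor  r3, r3, r1 → r3=0xcf
epilogue: pop r5=0xbd, sp=0xb1
epilogue: pop r3=0xb0, sp=0xb2
r5 is callee-saved → restored

REG = 0xbd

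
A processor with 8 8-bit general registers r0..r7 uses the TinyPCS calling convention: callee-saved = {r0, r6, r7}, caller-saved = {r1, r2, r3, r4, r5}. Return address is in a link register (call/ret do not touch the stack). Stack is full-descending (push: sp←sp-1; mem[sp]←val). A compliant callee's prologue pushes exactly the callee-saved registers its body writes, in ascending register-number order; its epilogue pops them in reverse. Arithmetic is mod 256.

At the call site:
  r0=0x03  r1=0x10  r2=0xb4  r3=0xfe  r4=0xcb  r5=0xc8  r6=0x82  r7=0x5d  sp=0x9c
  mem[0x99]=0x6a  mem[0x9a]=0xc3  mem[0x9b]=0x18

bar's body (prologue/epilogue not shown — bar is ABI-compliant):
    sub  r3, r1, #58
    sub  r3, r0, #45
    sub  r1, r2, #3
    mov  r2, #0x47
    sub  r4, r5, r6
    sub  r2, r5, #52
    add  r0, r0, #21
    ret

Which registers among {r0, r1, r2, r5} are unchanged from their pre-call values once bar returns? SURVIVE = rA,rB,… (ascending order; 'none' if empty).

SURVIVE = r0,r5

prologue: push r0 -> mem[0x9b]=0x03, sp=0x9b
body[0] sub  r3, r1, #58 -> r3=0xd6
body[1] sub  r3, r0, #45 -> r3=0xd6
body[2] sub  r1, r2, #3 -> r1=0xb1
body[3] mov  r2, #0x47 -> r2=0x47
body[4] sub  r4, r5, r6 -> r4=0x46
body[5] sub  r2, r5, #52 -> r2=0x94
body[6] add  r0, r0, #21 -> r0=0x18
epilogue: pop r0=0x03, sp=0x9c
r0: callee-saved, written=True
r1: caller-saved, written=True
r2: caller-saved, written=True
r5: caller-saved, written=False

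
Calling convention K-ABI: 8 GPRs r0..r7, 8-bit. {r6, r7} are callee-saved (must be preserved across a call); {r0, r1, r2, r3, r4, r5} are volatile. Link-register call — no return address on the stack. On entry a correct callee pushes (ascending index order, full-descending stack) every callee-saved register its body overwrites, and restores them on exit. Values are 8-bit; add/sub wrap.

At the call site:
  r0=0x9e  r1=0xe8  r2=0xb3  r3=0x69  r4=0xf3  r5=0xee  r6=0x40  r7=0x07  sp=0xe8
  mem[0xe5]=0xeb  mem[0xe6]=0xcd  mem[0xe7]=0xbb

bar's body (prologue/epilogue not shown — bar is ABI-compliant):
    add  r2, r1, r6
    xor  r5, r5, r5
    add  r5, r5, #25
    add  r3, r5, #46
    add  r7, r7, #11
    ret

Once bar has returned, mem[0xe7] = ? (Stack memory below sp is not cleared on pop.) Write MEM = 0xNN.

prologue: push r7 → mem[0xe7]=0x07, sp=0xe7
body[0] add  r2, r1, r6 → r2=0x28
body[1] xor  r5, r5, r5 → r5=0x00
body[2] add  r5, r5, #25 → r5=0x19
body[3] add  r3, r5, #46 → r3=0x47
body[4] add  r7, r7, #11 → r7=0x12
epilogue: pop r7=0x07, sp=0xe8
prologue pushed ['r7'] at ['0xe7']

MEM = 0x07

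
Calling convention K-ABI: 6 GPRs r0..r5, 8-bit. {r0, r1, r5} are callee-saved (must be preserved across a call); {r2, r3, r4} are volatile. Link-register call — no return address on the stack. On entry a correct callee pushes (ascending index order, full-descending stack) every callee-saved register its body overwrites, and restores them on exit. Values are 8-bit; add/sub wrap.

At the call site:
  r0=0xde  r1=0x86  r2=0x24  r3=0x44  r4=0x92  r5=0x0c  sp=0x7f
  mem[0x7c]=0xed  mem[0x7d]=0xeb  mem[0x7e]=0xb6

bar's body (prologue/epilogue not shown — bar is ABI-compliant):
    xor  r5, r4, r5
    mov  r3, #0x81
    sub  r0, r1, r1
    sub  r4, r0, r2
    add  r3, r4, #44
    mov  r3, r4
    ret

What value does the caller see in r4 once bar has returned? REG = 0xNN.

REG = 0xdc

prologue: push r0 → mem[0x7e]=0xde, sp=0x7e
prologue: push r5 → mem[0x7d]=0x0c, sp=0x7d
body[0] xor  r5, r4, r5 → r5=0x9e
body[1] mov  r3, #0x81 → r3=0x81
body[2] sub  r0, r1, r1 → r0=0x00
body[3] sub  r4, r0, r2 → r4=0xdc
body[4] add  r3, r4, #44 → r3=0x08
body[5] mov  r3, r4 → r3=0xdc
epilogue: pop r5=0x0c, sp=0x7e
epilogue: pop r0=0xde, sp=0x7f
r4 is caller-saved → body value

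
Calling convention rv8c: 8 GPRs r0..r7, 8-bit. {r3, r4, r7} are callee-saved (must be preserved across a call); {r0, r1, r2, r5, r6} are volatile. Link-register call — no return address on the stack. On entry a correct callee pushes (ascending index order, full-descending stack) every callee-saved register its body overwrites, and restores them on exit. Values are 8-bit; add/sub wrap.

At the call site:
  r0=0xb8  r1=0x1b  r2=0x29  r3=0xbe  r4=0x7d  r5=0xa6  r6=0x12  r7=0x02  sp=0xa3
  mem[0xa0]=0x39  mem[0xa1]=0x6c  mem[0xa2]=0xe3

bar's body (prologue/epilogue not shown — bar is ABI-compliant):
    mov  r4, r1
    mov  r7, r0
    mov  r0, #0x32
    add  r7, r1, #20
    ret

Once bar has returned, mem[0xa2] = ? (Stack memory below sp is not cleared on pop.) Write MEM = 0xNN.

MEM = 0x7d

prologue: push r4 -> mem[0xa2]=0x7d, sp=0xa2
prologue: push r7 -> mem[0xa1]=0x02, sp=0xa1
body[0] mov  r4, r1 -> r4=0x1b
body[1] mov  r7, r0 -> r7=0xb8
body[2] mov  r0, #0x32 -> r0=0x32
body[3] add  r7, r1, #20 -> r7=0x2f
epilogue: pop r7=0x02, sp=0xa2
epilogue: pop r4=0x7d, sp=0xa3
prologue pushed ['r4', 'r7'] at ['0xa2', '0xa1']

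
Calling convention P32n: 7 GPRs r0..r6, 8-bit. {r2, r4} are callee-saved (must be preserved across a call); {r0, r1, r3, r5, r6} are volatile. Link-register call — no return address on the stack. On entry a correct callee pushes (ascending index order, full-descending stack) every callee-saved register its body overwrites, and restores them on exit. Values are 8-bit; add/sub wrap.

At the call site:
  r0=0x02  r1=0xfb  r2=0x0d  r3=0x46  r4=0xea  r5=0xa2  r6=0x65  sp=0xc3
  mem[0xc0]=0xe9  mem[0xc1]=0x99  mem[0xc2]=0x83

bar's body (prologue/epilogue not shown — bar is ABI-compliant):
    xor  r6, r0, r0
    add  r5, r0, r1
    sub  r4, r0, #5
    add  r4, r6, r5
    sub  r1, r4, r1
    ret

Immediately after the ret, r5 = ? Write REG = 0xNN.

REG = 0xfd

prologue: push r4 → mem[0xc2]=0xea, sp=0xc2
body[0] xor  r6, r0, r0 → r6=0x00
body[1] add  r5, r0, r1 → r5=0xfd
body[2] sub  r4, r0, #5 → r4=0xfd
body[3] add  r4, r6, r5 → r4=0xfd
body[4] sub  r1, r4, r1 → r1=0x02
epilogue: pop r4=0xea, sp=0xc3
r5 is caller-saved → body value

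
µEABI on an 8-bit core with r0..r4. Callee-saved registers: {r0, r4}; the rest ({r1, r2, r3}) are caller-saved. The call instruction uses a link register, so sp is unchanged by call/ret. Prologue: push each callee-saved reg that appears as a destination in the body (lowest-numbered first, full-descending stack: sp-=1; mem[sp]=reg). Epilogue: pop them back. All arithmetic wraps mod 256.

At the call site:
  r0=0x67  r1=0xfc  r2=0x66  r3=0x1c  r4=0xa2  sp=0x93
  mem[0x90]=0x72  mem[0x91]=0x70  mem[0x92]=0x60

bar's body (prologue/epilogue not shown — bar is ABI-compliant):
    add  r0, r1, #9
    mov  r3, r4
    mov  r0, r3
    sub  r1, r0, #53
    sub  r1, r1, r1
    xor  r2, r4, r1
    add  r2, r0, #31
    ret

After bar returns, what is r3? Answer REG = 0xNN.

REG = 0xa2

prologue: push r0 → mem[0x92]=0x67, sp=0x92
body[0] add  r0, r1, #9 → r0=0x05
body[1] mov  r3, r4 → r3=0xa2
body[2] mov  r0, r3 → r0=0xa2
body[3] sub  r1, r0, #53 → r1=0x6d
body[4] sub  r1, r1, r1 → r1=0x00
body[5] xor  r2, r4, r1 → r2=0xa2
body[6] add  r2, r0, #31 → r2=0xc1
epilogue: pop r0=0x67, sp=0x93
r3 is caller-saved → body value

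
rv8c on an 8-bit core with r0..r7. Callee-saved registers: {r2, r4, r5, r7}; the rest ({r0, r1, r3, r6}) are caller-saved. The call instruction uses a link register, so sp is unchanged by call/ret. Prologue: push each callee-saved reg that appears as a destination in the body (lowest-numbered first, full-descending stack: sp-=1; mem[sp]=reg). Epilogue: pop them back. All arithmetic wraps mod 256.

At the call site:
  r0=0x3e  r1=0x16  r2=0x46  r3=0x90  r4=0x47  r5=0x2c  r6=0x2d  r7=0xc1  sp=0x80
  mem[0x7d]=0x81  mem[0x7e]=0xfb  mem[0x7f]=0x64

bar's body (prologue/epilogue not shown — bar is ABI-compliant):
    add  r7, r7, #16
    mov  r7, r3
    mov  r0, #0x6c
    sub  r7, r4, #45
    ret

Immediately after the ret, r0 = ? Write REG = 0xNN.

REG = 0x6c

prologue: push r7 -> mem[0x7f]=0xc1, sp=0x7f
body[0] add  r7, r7, #16 -> r7=0xd1
body[1] mov  r7, r3 -> r7=0x90
body[2] mov  r0, #0x6c -> r0=0x6c
body[3] sub  r7, r4, #45 -> r7=0x1a
epilogue: pop r7=0xc1, sp=0x80
r0 is caller-saved -> body value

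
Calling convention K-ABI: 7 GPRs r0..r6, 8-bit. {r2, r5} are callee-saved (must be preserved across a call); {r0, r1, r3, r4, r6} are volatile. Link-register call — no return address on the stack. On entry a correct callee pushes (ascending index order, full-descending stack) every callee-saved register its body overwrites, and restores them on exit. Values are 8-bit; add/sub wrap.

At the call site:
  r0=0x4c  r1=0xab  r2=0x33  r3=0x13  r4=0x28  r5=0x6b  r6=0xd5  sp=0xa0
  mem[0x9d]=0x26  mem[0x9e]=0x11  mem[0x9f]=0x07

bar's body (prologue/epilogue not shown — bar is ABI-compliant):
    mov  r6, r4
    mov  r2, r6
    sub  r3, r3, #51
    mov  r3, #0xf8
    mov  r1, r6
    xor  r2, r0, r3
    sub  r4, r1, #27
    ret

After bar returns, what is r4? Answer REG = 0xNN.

REG = 0x0d

prologue: push r2 → mem[0x9f]=0x33, sp=0x9f
body[0] mov  r6, r4 → r6=0x28
body[1] mov  r2, r6 → r2=0x28
body[2] sub  r3, r3, #51 → r3=0xe0
body[3] mov  r3, #0xf8 → r3=0xf8
body[4] mov  r1, r6 → r1=0x28
body[5] xor  r2, r0, r3 → r2=0xb4
body[6] sub  r4, r1, #27 → r4=0x0d
epilogue: pop r2=0x33, sp=0xa0
r4 is caller-saved → body value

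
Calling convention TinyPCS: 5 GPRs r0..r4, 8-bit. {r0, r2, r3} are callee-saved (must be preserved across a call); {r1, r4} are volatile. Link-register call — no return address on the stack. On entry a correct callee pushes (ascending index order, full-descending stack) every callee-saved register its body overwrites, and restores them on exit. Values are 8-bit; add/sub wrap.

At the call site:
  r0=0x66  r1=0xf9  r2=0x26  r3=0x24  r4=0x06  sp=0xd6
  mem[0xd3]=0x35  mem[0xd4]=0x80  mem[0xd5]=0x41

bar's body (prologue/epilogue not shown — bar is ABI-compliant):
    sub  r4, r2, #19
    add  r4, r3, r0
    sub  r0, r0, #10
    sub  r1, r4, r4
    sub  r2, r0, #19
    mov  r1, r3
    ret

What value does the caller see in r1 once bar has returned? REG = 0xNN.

REG = 0x24

prologue: push r0 -> mem[0xd5]=0x66, sp=0xd5
prologue: push r2 -> mem[0xd4]=0x26, sp=0xd4
body[0] sub  r4, r2, #19 -> r4=0x13
body[1] add  r4, r3, r0 -> r4=0x8a
body[2] sub  r0, r0, #10 -> r0=0x5c
body[3] sub  r1, r4, r4 -> r1=0x00
body[4] sub  r2, r0, #19 -> r2=0x49
body[5] mov  r1, r3 -> r1=0x24
epilogue: pop r2=0x26, sp=0xd5
epilogue: pop r0=0x66, sp=0xd6
r1 is caller-saved -> body value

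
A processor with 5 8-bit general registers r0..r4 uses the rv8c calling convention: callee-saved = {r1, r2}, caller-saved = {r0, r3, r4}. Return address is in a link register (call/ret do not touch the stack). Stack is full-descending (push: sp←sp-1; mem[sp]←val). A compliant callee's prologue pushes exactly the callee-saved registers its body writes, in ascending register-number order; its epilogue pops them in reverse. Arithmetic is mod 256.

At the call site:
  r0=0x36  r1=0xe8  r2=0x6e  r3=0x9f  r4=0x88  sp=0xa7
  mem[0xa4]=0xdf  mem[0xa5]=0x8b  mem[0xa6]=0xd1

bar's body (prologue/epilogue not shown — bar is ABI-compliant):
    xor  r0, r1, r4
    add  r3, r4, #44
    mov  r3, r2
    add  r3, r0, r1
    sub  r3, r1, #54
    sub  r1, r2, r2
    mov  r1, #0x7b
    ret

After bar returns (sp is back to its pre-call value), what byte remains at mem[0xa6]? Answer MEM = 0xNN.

MEM = 0xe8

prologue: push r1 -> mem[0xa6]=0xe8, sp=0xa6
body[0] xor  r0, r1, r4 -> r0=0x60
body[1] add  r3, r4, #44 -> r3=0xb4
body[2] mov  r3, r2 -> r3=0x6e
body[3] add  r3, r0, r1 -> r3=0x48
body[4] sub  r3, r1, #54 -> r3=0xb2
body[5] sub  r1, r2, r2 -> r1=0x00
body[6] mov  r1, #0x7b -> r1=0x7b
epilogue: pop r1=0xe8, sp=0xa7
prologue pushed ['r1'] at ['0xa6']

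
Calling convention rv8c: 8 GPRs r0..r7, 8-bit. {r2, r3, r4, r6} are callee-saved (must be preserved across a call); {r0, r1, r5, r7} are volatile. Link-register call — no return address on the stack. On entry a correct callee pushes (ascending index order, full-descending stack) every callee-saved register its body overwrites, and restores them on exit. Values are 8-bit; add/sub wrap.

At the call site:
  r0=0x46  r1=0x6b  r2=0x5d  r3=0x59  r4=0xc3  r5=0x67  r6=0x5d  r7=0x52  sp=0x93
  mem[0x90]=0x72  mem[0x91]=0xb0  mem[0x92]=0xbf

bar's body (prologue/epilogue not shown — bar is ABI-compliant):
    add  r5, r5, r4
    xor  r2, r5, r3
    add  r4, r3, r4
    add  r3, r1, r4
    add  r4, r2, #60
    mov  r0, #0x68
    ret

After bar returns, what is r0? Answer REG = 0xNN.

prologue: push r2 -> mem[0x92]=0x5d, sp=0x92
prologue: push r3 -> mem[0x91]=0x59, sp=0x91
prologue: push r4 -> mem[0x90]=0xc3, sp=0x90
body[0] add  r5, r5, r4 -> r5=0x2a
body[1] xor  r2, r5, r3 -> r2=0x73
body[2] add  r4, r3, r4 -> r4=0x1c
body[3] add  r3, r1, r4 -> r3=0x87
body[4] add  r4, r2, #60 -> r4=0xaf
body[5] mov  r0, #0x68 -> r0=0x68
epilogue: pop r4=0xc3, sp=0x91
epilogue: pop r3=0x59, sp=0x92
epilogue: pop r2=0x5d, sp=0x93
r0 is caller-saved -> body value

REG = 0x68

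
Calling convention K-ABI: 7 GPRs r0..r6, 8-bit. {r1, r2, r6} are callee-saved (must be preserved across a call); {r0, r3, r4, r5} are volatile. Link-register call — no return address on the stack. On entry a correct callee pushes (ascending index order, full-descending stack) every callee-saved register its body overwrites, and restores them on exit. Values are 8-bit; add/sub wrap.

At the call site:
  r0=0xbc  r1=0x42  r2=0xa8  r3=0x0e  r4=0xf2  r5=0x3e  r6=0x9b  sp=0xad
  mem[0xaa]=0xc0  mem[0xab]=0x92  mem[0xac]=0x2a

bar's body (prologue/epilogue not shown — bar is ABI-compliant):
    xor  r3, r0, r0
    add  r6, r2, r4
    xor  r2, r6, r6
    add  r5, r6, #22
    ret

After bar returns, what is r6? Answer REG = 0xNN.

prologue: push r2 → mem[0xac]=0xa8, sp=0xac
prologue: push r6 → mem[0xab]=0x9b, sp=0xab
body[0] xor  r3, r0, r0 → r3=0x00
body[1] add  r6, r2, r4 → r6=0x9a
body[2] xor  r2, r6, r6 → r2=0x00
body[3] add  r5, r6, #22 → r5=0xb0
epilogue: pop r6=0x9b, sp=0xac
epilogue: pop r2=0xa8, sp=0xad
r6 is callee-saved → restored

REG = 0x9b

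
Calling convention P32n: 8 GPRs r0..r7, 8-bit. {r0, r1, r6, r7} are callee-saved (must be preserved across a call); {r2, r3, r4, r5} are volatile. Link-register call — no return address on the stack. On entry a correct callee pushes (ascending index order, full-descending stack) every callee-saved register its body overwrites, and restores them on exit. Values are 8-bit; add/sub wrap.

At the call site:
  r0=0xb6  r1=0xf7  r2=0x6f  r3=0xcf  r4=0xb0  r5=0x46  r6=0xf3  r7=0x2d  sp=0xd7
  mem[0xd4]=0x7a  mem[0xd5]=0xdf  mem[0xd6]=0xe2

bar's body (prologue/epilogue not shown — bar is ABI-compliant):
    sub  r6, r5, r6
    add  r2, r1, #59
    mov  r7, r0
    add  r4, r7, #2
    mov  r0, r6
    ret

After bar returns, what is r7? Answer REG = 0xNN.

REG = 0x2d

prologue: push r0 -> mem[0xd6]=0xb6, sp=0xd6
prologue: push r6 -> mem[0xd5]=0xf3, sp=0xd5
prologue: push r7 -> mem[0xd4]=0x2d, sp=0xd4
body[0] sub  r6, r5, r6 -> r6=0x53
body[1] add  r2, r1, #59 -> r2=0x32
body[2] mov  r7, r0 -> r7=0xb6
body[3] add  r4, r7, #2 -> r4=0xb8
body[4] mov  r0, r6 -> r0=0x53
epilogue: pop r7=0x2d, sp=0xd5
epilogue: pop r6=0xf3, sp=0xd6
epilogue: pop r0=0xb6, sp=0xd7
r7 is callee-saved -> restored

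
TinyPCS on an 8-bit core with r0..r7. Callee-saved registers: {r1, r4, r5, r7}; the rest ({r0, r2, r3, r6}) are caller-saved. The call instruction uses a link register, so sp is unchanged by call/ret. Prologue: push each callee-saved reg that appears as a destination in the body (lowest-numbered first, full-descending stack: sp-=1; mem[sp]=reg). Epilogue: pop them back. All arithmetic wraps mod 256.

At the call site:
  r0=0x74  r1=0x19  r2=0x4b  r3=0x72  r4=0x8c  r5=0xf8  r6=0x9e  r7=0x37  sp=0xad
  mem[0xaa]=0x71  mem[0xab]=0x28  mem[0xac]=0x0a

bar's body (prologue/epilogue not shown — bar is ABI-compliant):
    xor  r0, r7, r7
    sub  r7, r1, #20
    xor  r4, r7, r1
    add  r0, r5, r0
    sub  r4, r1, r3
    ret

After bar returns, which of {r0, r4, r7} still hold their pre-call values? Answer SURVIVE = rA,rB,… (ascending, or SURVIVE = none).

prologue: push r4 → mem[0xac]=0x8c, sp=0xac
prologue: push r7 → mem[0xab]=0x37, sp=0xab
body[0] xor  r0, r7, r7 → r0=0x00
body[1] sub  r7, r1, #20 → r7=0x05
body[2] xor  r4, r7, r1 → r4=0x1c
body[3] add  r0, r5, r0 → r0=0xf8
body[4] sub  r4, r1, r3 → r4=0xa7
epilogue: pop r7=0x37, sp=0xac
epilogue: pop r4=0x8c, sp=0xad
r0: caller-saved, written=True
r4: callee-saved, written=True
r7: callee-saved, written=True

SURVIVE = r4,r7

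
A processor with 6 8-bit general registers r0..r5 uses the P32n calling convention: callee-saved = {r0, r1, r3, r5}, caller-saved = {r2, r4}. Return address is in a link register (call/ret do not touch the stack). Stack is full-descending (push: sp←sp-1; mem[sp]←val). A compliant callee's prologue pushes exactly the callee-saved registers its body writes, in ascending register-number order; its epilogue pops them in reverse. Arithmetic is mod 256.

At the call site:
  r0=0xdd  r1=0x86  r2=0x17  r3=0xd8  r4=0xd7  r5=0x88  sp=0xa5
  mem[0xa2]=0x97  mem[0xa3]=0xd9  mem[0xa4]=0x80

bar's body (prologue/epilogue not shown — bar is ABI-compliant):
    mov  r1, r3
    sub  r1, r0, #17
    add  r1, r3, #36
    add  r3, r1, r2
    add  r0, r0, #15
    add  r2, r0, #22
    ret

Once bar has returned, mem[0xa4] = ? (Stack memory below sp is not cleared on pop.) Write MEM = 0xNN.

MEM = 0xdd

prologue: push r0 -> mem[0xa4]=0xdd, sp=0xa4
prologue: push r1 -> mem[0xa3]=0x86, sp=0xa3
prologue: push r3 -> mem[0xa2]=0xd8, sp=0xa2
body[0] mov  r1, r3 -> r1=0xd8
body[1] sub  r1, r0, #17 -> r1=0xcc
body[2] add  r1, r3, #36 -> r1=0xfc
body[3] add  r3, r1, r2 -> r3=0x13
body[4] add  r0, r0, #15 -> r0=0xec
body[5] add  r2, r0, #22 -> r2=0x02
epilogue: pop r3=0xd8, sp=0xa3
epilogue: pop r1=0x86, sp=0xa4
epilogue: pop r0=0xdd, sp=0xa5
prologue pushed ['r0', 'r1', 'r3'] at ['0xa4', '0xa3', '0xa2']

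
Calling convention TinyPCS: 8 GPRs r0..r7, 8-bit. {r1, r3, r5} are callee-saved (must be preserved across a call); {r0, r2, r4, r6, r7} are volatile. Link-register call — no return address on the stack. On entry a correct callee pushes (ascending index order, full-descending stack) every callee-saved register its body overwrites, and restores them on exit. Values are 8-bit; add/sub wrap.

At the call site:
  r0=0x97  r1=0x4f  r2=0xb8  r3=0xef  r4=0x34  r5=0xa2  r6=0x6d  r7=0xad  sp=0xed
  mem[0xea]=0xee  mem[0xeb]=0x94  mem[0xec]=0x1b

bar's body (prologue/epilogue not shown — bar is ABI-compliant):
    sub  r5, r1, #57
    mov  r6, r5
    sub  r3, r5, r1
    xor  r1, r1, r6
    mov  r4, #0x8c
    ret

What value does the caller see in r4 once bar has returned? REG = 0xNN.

REG = 0x8c

prologue: push r1 -> mem[0xec]=0x4f, sp=0xec
prologue: push r3 -> mem[0xeb]=0xef, sp=0xeb
prologue: push r5 -> mem[0xea]=0xa2, sp=0xea
body[0] sub  r5, r1, #57 -> r5=0x16
body[1] mov  r6, r5 -> r6=0x16
body[2] sub  r3, r5, r1 -> r3=0xc7
body[3] xor  r1, r1, r6 -> r1=0x59
body[4] mov  r4, #0x8c -> r4=0x8c
epilogue: pop r5=0xa2, sp=0xeb
epilogue: pop r3=0xef, sp=0xec
epilogue: pop r1=0x4f, sp=0xed
r4 is caller-saved -> body value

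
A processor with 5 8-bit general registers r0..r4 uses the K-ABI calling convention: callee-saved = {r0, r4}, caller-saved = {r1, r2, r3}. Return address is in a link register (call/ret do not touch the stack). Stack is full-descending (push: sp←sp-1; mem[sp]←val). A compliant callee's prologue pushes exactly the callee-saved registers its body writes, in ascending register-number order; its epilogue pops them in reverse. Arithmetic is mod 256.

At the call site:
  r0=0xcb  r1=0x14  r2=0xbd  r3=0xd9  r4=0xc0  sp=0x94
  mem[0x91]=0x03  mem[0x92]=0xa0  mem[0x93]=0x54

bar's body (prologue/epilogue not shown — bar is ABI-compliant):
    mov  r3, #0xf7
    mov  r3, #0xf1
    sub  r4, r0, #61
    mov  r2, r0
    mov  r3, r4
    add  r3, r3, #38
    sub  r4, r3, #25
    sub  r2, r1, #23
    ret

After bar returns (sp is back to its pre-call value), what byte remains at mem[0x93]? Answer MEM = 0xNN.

prologue: push r4 → mem[0x93]=0xc0, sp=0x93
body[0] mov  r3, #0xf7 → r3=0xf7
body[1] mov  r3, #0xf1 → r3=0xf1
body[2] sub  r4, r0, #61 → r4=0x8e
body[3] mov  r2, r0 → r2=0xcb
body[4] mov  r3, r4 → r3=0x8e
body[5] add  r3, r3, #38 → r3=0xb4
body[6] sub  r4, r3, #25 → r4=0x9b
body[7] sub  r2, r1, #23 → r2=0xfd
epilogue: pop r4=0xc0, sp=0x94
prologue pushed ['r4'] at ['0x93']

MEM = 0xc0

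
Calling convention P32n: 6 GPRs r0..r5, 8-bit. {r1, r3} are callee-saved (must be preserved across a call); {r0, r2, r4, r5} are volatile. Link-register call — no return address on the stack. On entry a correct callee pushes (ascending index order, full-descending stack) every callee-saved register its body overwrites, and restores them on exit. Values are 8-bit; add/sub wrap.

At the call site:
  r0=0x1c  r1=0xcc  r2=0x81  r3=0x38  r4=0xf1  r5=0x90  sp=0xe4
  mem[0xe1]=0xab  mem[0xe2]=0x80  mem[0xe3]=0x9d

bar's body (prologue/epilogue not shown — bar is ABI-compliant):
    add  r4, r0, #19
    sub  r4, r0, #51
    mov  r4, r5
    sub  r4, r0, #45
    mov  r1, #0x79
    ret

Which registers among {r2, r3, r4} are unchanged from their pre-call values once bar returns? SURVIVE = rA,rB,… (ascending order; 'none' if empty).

prologue: push r1 → mem[0xe3]=0xcc, sp=0xe3
body[0] add  r4, r0, #19 → r4=0x2f
body[1] sub  r4, r0, #51 → r4=0xe9
body[2] mov  r4, r5 → r4=0x90
body[3] sub  r4, r0, #45 → r4=0xef
body[4] mov  r1, #0x79 → r1=0x79
epilogue: pop r1=0xcc, sp=0xe4
r2: caller-saved, written=False
r3: callee-saved, written=False
r4: caller-saved, written=True

SURVIVE = r2,r3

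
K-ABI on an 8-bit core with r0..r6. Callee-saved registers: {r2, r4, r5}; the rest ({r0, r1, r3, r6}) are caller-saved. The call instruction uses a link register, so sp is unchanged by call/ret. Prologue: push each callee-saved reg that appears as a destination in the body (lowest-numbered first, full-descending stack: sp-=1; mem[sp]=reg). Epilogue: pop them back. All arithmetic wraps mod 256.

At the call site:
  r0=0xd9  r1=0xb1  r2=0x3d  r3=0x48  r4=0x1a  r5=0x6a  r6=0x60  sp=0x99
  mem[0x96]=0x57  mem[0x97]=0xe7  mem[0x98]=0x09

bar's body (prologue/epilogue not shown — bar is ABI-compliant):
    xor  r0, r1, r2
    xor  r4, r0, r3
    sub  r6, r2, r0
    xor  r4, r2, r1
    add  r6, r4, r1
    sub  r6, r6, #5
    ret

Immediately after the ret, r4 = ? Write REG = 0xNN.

REG = 0x1a

prologue: push r4 -> mem[0x98]=0x1a, sp=0x98
body[0] xor  r0, r1, r2 -> r0=0x8c
body[1] xor  r4, r0, r3 -> r4=0xc4
body[2] sub  r6, r2, r0 -> r6=0xb1
body[3] xor  r4, r2, r1 -> r4=0x8c
body[4] add  r6, r4, r1 -> r6=0x3d
body[5] sub  r6, r6, #5 -> r6=0x38
epilogue: pop r4=0x1a, sp=0x99
r4 is callee-saved -> restored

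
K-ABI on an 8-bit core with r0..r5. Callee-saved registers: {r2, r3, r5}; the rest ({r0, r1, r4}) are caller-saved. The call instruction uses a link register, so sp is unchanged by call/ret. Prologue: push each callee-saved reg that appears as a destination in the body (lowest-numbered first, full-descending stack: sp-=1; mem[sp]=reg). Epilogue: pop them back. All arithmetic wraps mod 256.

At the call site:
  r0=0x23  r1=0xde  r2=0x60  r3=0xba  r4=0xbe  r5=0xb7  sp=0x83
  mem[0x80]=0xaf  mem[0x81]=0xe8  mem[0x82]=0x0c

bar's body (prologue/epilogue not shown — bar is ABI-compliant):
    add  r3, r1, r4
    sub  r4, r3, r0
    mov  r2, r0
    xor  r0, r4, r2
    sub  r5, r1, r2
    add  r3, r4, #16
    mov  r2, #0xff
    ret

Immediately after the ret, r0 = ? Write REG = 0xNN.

prologue: push r2 → mem[0x82]=0x60, sp=0x82
prologue: push r3 → mem[0x81]=0xba, sp=0x81
prologue: push r5 → mem[0x80]=0xb7, sp=0x80
body[0] add  r3, r1, r4 → r3=0x9c
body[1] sub  r4, r3, r0 → r4=0x79
body[2] mov  r2, r0 → r2=0x23
body[3] xor  r0, r4, r2 → r0=0x5a
body[4] sub  r5, r1, r2 → r5=0xbb
body[5] add  r3, r4, #16 → r3=0x89
body[6] mov  r2, #0xff → r2=0xff
epilogue: pop r5=0xb7, sp=0x81
epilogue: pop r3=0xba, sp=0x82
epilogue: pop r2=0x60, sp=0x83
r0 is caller-saved → body value

REG = 0x5a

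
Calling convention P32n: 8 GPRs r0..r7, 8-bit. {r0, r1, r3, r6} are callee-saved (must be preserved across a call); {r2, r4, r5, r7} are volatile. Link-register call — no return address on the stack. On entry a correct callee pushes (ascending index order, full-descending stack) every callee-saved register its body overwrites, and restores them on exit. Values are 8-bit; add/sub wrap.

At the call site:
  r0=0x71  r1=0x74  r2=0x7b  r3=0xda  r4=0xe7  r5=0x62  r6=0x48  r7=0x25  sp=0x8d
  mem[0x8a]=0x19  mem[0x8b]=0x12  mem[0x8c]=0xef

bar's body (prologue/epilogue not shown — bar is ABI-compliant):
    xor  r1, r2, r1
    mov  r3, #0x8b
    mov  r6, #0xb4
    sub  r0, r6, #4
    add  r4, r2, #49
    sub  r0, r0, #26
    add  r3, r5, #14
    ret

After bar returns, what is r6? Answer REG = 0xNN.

prologue: push r0 → mem[0x8c]=0x71, sp=0x8c
prologue: push r1 → mem[0x8b]=0x74, sp=0x8b
prologue: push r3 → mem[0x8a]=0xda, sp=0x8a
prologue: push r6 → mem[0x89]=0x48, sp=0x89
body[0] xor  r1, r2, r1 → r1=0x0f
body[1] mov  r3, #0x8b → r3=0x8b
body[2] mov  r6, #0xb4 → r6=0xb4
body[3] sub  r0, r6, #4 → r0=0xb0
body[4] add  r4, r2, #49 → r4=0xac
body[5] sub  r0, r0, #26 → r0=0x96
body[6] add  r3, r5, #14 → r3=0x70
epilogue: pop r6=0x48, sp=0x8a
epilogue: pop r3=0xda, sp=0x8b
epilogue: pop r1=0x74, sp=0x8c
epilogue: pop r0=0x71, sp=0x8d
r6 is callee-saved → restored

REG = 0x48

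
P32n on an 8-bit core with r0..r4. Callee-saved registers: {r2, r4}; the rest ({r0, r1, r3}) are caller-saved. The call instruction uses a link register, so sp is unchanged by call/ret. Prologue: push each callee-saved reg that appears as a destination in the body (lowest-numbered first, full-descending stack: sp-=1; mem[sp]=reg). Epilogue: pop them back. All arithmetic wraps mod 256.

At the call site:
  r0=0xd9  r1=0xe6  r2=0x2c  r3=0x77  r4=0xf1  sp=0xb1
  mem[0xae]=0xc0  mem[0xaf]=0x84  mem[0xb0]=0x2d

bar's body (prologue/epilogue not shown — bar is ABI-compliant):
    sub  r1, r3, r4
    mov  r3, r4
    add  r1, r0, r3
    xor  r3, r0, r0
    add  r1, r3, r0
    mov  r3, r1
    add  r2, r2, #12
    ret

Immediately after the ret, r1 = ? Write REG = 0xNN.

REG = 0xd9

prologue: push r2 → mem[0xb0]=0x2c, sp=0xb0
body[0] sub  r1, r3, r4 → r1=0x86
body[1] mov  r3, r4 → r3=0xf1
body[2] add  r1, r0, r3 → r1=0xca
body[3] xor  r3, r0, r0 → r3=0x00
body[4] add  r1, r3, r0 → r1=0xd9
body[5] mov  r3, r1 → r3=0xd9
body[6] add  r2, r2, #12 → r2=0x38
epilogue: pop r2=0x2c, sp=0xb1
r1 is caller-saved → body value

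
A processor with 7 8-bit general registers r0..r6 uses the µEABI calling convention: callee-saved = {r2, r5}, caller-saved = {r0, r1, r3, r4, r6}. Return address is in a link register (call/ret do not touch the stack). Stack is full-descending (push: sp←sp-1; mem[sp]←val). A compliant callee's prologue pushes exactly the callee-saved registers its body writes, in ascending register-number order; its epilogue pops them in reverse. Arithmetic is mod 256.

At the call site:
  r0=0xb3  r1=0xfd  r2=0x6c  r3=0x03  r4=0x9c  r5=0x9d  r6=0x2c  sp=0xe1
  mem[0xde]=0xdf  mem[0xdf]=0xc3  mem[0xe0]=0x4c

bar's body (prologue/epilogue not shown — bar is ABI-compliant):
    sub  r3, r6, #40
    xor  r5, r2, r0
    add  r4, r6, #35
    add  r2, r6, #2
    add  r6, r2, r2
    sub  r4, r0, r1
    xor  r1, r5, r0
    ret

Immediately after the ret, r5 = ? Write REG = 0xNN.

prologue: push r2 → mem[0xe0]=0x6c, sp=0xe0
prologue: push r5 → mem[0xdf]=0x9d, sp=0xdf
body[0] sub  r3, r6, #40 → r3=0x04
body[1] xor  r5, r2, r0 → r5=0xdf
body[2] add  r4, r6, #35 → r4=0x4f
body[3] add  r2, r6, #2 → r2=0x2e
body[4] add  r6, r2, r2 → r6=0x5c
body[5] sub  r4, r0, r1 → r4=0xb6
body[6] xor  r1, r5, r0 → r1=0x6c
epilogue: pop r5=0x9d, sp=0xe0
epilogue: pop r2=0x6c, sp=0xe1
r5 is callee-saved → restored

REG = 0x9d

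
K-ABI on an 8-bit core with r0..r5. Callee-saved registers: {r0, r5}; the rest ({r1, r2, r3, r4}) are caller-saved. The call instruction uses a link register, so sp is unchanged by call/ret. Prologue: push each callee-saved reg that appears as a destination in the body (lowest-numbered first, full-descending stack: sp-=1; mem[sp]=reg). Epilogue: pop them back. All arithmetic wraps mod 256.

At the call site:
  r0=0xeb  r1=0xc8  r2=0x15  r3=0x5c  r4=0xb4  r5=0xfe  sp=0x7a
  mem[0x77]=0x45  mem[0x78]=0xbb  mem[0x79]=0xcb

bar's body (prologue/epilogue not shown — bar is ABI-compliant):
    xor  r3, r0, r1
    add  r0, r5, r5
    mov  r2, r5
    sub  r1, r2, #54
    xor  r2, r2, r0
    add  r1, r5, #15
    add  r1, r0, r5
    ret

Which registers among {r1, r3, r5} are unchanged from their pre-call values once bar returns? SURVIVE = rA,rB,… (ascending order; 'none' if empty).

SURVIVE = r5

prologue: push r0 → mem[0x79]=0xeb, sp=0x79
body[0] xor  r3, r0, r1 → r3=0x23
body[1] add  r0, r5, r5 → r0=0xfc
body[2] mov  r2, r5 → r2=0xfe
body[3] sub  r1, r2, #54 → r1=0xc8
body[4] xor  r2, r2, r0 → r2=0x02
body[5] add  r1, r5, #15 → r1=0x0d
body[6] add  r1, r0, r5 → r1=0xfa
epilogue: pop r0=0xeb, sp=0x7a
r1: caller-saved, written=True
r3: caller-saved, written=True
r5: callee-saved, written=False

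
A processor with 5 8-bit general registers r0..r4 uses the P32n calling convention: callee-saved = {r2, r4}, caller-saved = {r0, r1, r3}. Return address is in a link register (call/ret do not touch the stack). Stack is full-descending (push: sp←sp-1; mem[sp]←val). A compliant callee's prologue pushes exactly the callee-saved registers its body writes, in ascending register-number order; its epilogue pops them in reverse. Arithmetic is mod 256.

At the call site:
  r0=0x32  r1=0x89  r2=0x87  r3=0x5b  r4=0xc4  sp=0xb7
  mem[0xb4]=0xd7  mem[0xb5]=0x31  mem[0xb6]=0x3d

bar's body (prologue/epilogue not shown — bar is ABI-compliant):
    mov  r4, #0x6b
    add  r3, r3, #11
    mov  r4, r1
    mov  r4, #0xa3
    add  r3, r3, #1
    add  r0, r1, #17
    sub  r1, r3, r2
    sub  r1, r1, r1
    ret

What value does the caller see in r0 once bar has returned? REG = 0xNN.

REG = 0x9a

prologue: push r4 → mem[0xb6]=0xc4, sp=0xb6
body[0] mov  r4, #0x6b → r4=0x6b
body[1] add  r3, r3, #11 → r3=0x66
body[2] mov  r4, r1 → r4=0x89
body[3] mov  r4, #0xa3 → r4=0xa3
body[4] add  r3, r3, #1 → r3=0x67
body[5] add  r0, r1, #17 → r0=0x9a
body[6] sub  r1, r3, r2 → r1=0xe0
body[7] sub  r1, r1, r1 → r1=0x00
epilogue: pop r4=0xc4, sp=0xb7
r0 is caller-saved → body value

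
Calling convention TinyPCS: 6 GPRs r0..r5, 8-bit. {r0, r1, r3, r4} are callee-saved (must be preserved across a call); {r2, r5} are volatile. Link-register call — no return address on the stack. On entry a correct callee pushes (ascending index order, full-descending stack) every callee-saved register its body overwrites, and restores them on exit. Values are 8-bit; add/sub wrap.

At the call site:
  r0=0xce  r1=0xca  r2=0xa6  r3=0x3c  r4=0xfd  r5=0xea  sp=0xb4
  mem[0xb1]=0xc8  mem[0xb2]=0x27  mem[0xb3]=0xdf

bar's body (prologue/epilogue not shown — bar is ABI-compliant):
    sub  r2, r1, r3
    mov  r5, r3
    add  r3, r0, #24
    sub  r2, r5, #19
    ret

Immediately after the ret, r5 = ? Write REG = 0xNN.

prologue: push r3 -> mem[0xb3]=0x3c, sp=0xb3
body[0] sub  r2, r1, r3 -> r2=0x8e
body[1] mov  r5, r3 -> r5=0x3c
body[2] add  r3, r0, #24 -> r3=0xe6
body[3] sub  r2, r5, #19 -> r2=0x29
epilogue: pop r3=0x3c, sp=0xb4
r5 is caller-saved -> body value

REG = 0x3c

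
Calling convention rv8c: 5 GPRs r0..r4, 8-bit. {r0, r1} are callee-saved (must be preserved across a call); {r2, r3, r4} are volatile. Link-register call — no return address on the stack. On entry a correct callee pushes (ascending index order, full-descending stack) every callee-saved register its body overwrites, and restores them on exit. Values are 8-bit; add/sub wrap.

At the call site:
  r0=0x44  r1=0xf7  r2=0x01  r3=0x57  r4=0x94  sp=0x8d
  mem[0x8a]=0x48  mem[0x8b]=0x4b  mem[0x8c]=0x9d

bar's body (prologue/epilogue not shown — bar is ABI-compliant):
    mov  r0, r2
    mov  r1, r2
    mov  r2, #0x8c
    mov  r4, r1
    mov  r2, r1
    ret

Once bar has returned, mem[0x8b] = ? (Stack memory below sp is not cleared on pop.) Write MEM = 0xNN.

prologue: push r0 → mem[0x8c]=0x44, sp=0x8c
prologue: push r1 → mem[0x8b]=0xf7, sp=0x8b
body[0] mov  r0, r2 → r0=0x01
body[1] mov  r1, r2 → r1=0x01
body[2] mov  r2, #0x8c → r2=0x8c
body[3] mov  r4, r1 → r4=0x01
body[4] mov  r2, r1 → r2=0x01
epilogue: pop r1=0xf7, sp=0x8c
epilogue: pop r0=0x44, sp=0x8d
prologue pushed ['r0', 'r1'] at ['0x8c', '0x8b']

MEM = 0xf7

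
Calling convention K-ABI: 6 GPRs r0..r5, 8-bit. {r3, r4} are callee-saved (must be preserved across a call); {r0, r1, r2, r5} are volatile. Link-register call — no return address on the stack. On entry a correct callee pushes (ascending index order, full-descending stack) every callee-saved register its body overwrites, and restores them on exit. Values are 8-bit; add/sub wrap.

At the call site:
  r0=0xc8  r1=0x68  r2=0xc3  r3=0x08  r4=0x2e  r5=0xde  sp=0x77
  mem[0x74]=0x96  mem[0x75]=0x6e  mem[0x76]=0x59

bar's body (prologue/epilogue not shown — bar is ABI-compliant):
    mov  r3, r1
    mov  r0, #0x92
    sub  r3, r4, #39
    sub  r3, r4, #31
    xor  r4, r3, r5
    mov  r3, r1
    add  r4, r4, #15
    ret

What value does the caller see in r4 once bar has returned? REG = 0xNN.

REG = 0x2e

prologue: push r3 -> mem[0x76]=0x08, sp=0x76
prologue: push r4 -> mem[0x75]=0x2e, sp=0x75
body[0] mov  r3, r1 -> r3=0x68
body[1] mov  r0, #0x92 -> r0=0x92
body[2] sub  r3, r4, #39 -> r3=0x07
body[3] sub  r3, r4, #31 -> r3=0x0f
body[4] xor  r4, r3, r5 -> r4=0xd1
body[5] mov  r3, r1 -> r3=0x68
body[6] add  r4, r4, #15 -> r4=0xe0
epilogue: pop r4=0x2e, sp=0x76
epilogue: pop r3=0x08, sp=0x77
r4 is callee-saved -> restored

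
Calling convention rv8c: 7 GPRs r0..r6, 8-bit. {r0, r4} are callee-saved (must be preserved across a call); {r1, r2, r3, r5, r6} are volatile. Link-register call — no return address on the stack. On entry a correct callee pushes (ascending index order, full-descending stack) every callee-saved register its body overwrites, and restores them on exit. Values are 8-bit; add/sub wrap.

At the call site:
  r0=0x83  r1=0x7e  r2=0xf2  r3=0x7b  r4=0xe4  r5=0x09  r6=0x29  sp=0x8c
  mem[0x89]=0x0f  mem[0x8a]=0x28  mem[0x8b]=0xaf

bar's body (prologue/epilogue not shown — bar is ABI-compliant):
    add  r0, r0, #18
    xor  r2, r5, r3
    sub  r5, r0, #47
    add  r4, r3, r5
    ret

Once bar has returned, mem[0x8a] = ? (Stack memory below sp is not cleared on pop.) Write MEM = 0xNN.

prologue: push r0 -> mem[0x8b]=0x83, sp=0x8b
prologue: push r4 -> mem[0x8a]=0xe4, sp=0x8a
body[0] add  r0, r0, #18 -> r0=0x95
body[1] xor  r2, r5, r3 -> r2=0x72
body[2] sub  r5, r0, #47 -> r5=0x66
body[3] add  r4, r3, r5 -> r4=0xe1
epilogue: pop r4=0xe4, sp=0x8b
epilogue: pop r0=0x83, sp=0x8c
prologue pushed ['r0', 'r4'] at ['0x8b', '0x8a']

MEM = 0xe4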